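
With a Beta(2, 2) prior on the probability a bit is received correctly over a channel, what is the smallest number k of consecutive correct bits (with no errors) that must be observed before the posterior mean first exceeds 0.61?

k = 2

After k correct bits and 0 errors the posterior is Beta(2+k, 2), with mean (2+k)/(2+2+k).
Set (2+k)/(4+k) > 0.61 and solve: k > (0.61·4 − 2)/(1 − 0.61) = 1.128.
The smallest integer exceeding 1.128 is 2, and checking k=2: (4)/(6) = 0.6667 > 0.61.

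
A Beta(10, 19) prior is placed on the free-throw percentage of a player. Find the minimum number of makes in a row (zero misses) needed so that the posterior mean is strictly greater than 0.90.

k = 162

After k makes and 0 misses the posterior is Beta(10+k, 19), with mean (10+k)/(10+19+k).
Set (10+k)/(29+k) > 0.90 and solve: k > (0.90·29 − 10)/(1 − 0.90) = 161.000.
The smallest integer exceeding 161.000 is 162.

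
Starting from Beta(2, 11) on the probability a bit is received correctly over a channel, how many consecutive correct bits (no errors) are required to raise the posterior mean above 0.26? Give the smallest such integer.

k = 2

After k correct bits and 0 errors the posterior is Beta(2+k, 11), with mean (2+k)/(2+11+k).
Set (2+k)/(13+k) > 0.26 and solve: k > (0.26·13 − 2)/(1 − 0.26) = 1.865.
The smallest integer exceeding 1.865 is 2.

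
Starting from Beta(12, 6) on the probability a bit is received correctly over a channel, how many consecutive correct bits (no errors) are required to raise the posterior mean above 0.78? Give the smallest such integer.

k = 10

After k correct bits and 0 errors the posterior is Beta(12+k, 6), with mean (12+k)/(12+6+k).
Set (12+k)/(18+k) > 0.78 and solve: k > (0.78·18 − 12)/(1 − 0.78) = 9.273.
The smallest integer exceeding 9.273 is 10, and checking k=10: (22)/(28) = 0.7857 > 0.78.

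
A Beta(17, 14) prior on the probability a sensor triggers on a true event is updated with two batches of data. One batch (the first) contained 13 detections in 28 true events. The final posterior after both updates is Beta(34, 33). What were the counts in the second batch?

4 detections and 4 misses

Sequential conjugate updates are equivalent to a single update on the pooled data, so total successes = posterior α − prior α and total failures = posterior β − prior β.
Total across both batches: 34−17=17 detections, 33−14=19 misses.
Subtract the first batch: 17−13=4 detections and 19−15=4 misses.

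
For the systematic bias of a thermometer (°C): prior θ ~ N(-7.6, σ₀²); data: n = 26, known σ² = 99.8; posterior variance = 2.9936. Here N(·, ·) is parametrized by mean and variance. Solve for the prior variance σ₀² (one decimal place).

For the Normal–Normal model with known σ², precisions add: τ_n = τ₀ + n/σ².
So 1/σ₀² = 1/2.9936 − 26/99.8 = 0.334046 − 0.260521 = 0.073525.
Hence σ₀² = 1/0.073525 ≈ 13.6.

σ₀² = 13.6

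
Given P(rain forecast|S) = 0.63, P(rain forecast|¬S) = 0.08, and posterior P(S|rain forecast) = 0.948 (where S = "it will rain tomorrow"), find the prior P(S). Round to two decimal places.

P(S) = 0.70

Bayes' rule in odds form gives O(S|E) = O(S)·[P(E|S)/P(E|¬S)], hence O(S) = O(S|E)/LR.
Posterior odds = 0.948/(1−0.948) = 18.2308. LR = 0.63/0.08 = 7.8750.
Prior odds = 18.2308/7.8750 = 2.3150, so P(S) = 2.3150/(1+2.3150) ≈ 0.70.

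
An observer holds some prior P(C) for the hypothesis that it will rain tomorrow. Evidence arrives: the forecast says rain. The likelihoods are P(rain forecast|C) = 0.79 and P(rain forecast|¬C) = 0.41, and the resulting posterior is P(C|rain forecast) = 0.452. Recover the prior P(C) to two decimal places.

In odds form, posterior odds = prior odds × likelihood ratio, so prior odds = posterior odds ÷ LR.
Posterior odds = 0.452/(1−0.452) = 0.8248. LR = 0.79/0.41 = 1.9268.
Prior odds = 0.8248/1.9268 = 0.4281, so P(C) = 0.4281/(1+0.4281) ≈ 0.30.

P(C) = 0.30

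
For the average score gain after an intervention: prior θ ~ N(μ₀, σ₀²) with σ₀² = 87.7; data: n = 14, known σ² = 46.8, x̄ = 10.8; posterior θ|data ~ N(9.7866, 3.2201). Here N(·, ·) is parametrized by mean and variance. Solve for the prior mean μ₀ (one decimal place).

μ₀ = -16.8

The posterior mean is a precision-weighted average: μ_n = (τ₀μ₀ + τ_data·x̄)/(τ₀+τ_data), with τ₀=1/σ₀² and τ_data=n/σ².
Here τ₀ = 1/87.7 = 0.011403 and τ_data = 14/46.8 = 0.299145, so τ_n = 0.310548.
Rearranging for μ₀: μ₀ = (μ_n·τ_n − τ_data·x̄)/τ₀ = (9.7866·0.310548 − 0.299145·10.8) / 0.011403 = -0.191557/0.011403 ≈ -16.8.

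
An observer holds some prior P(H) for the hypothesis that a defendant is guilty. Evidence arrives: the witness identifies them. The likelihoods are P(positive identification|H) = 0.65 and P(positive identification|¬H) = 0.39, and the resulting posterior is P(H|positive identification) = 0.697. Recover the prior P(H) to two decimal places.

Bayes' rule in odds form gives O(H|E) = O(H)·[P(E|H)/P(E|¬H)], hence O(H) = O(H|E)/LR.
Posterior odds = 0.697/(1−0.697) = 2.3003. LR = 0.65/0.39 = 1.6667.
Prior odds = 2.3003/1.6667 = 1.3802, so P(H) = 1.3802/(1+1.3802) ≈ 0.58.

P(H) = 0.58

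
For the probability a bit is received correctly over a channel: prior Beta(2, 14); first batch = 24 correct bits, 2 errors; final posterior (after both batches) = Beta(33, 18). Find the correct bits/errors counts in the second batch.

Because Beta–binomial updating is additive in the counts, the combined data contributed (α_post−α_prior, β_post−β_prior) successes and failures.
Total across both batches: 33−2=31 correct bits, 18−14=4 errors.
Subtract the first batch: 31−24=7 correct bits and 4−2=2 errors.

7 correct bits and 2 errors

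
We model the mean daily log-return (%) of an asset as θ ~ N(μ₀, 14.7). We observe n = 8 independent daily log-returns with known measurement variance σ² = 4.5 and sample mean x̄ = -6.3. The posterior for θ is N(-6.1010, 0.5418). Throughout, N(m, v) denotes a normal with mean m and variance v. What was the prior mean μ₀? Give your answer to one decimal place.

The posterior mean is a precision-weighted average: μ_n = (τ₀μ₀ + τ_data·x̄)/(τ₀+τ_data), with τ₀=1/σ₀² and τ_data=n/σ².
Here τ₀ = 1/14.7 = 0.068027 and τ_data = 8/4.5 = 1.777778, so τ_n = 1.845805.
Rearranging for μ₀: μ₀ = (μ_n·τ_n − τ_data·x̄)/τ₀ = (-6.1010·1.845805 − 1.777778·-6.3) / 0.068027 = -0.061255/0.068027 ≈ -0.9.

μ₀ = -0.9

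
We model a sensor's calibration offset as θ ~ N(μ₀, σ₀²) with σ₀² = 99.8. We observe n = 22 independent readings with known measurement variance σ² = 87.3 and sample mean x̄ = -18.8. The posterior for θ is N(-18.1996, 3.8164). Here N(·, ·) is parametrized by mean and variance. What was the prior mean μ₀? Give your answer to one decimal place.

μ₀ = -3.1

The posterior mean is a precision-weighted average: μ_n = (τ₀μ₀ + τ_data·x̄)/(τ₀+τ_data), with τ₀=1/σ₀² and τ_data=n/σ².
Here τ₀ = 1/99.8 = 0.010020 and τ_data = 22/87.3 = 0.252005, so τ_n = 0.262025.
Rearranging for μ₀: μ₀ = (μ_n·τ_n − τ_data·x̄)/τ₀ = (-18.1996·0.262025 − 0.252005·-18.8) / 0.010020 = -0.031056/0.010020 ≈ -3.1.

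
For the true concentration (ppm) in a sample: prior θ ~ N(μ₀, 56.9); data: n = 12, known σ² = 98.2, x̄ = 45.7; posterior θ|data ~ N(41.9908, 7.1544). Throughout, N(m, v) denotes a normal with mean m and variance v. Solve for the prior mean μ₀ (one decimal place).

μ₀ = 16.2

The posterior mean is a precision-weighted average: μ_n = (τ₀μ₀ + τ_data·x̄)/(τ₀+τ_data), with τ₀=1/σ₀² and τ_data=n/σ².
Here τ₀ = 1/56.9 = 0.017575 and τ_data = 12/98.2 = 0.122200, so τ_n = 0.139775.
Rearranging for μ₀: μ₀ = (μ_n·τ_n − τ_data·x̄)/τ₀ = (41.9908·0.139775 − 0.122200·45.7) / 0.017575 = 0.284724/0.017575 ≈ 16.2.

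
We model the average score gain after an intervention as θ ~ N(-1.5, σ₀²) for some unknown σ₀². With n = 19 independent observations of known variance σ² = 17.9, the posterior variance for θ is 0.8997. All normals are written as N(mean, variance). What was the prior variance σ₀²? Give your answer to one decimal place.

σ₀² = 20.0

Posterior precision equals prior precision plus data precision: 1/σ_n² = 1/σ₀² + n/σ².
So 1/σ₀² = 1/0.8997 − 19/17.9 = 1.111482 − 1.061453 = 0.050029.
Hence σ₀² = 1/0.050029 ≈ 20.0.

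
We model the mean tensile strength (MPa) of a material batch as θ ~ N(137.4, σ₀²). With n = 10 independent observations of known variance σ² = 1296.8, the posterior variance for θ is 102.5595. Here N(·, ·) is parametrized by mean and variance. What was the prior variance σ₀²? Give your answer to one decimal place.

Posterior precision equals prior precision plus data precision: 1/σ_n² = 1/σ₀² + n/σ².
So 1/σ₀² = 1/102.5595 − 10/1296.8 = 0.009750 − 0.007711 = 0.002039.
Hence σ₀² = 1/0.002039 ≈ 490.4.

σ₀² = 490.4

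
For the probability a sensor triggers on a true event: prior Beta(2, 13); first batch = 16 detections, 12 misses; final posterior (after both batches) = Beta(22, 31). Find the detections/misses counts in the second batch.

Because Beta–binomial updating is additive in the counts, the combined data contributed (α_post−α_prior, β_post−β_prior) successes and failures.
Total across both batches: 22−2=20 detections, 31−13=18 misses.
Subtract the first batch: 20−16=4 detections and 18−12=6 misses.

4 detections and 6 misses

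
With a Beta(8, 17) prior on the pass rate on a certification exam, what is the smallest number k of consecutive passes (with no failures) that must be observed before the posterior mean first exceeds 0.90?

After k passes and 0 failures the posterior is Beta(8+k, 17), with mean (8+k)/(8+17+k).
Set (8+k)/(25+k) > 0.90 and solve: k > (0.90·25 − 8)/(1 − 0.90) = 145.000.
The smallest integer exceeding 145.000 is 146.

k = 146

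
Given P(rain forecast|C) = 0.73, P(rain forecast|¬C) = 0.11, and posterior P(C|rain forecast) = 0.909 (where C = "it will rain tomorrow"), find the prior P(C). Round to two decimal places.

Bayes' rule in odds form gives O(C|E) = O(C)·[P(E|C)/P(E|¬C)], hence O(C) = O(C|E)/LR.
Posterior odds = 0.909/(1−0.909) = 9.9890. LR = 0.73/0.11 = 6.6364.
Prior odds = 9.9890/6.6364 = 1.5052, so P(C) = 1.5052/(1+1.5052) ≈ 0.60.

P(C) = 0.60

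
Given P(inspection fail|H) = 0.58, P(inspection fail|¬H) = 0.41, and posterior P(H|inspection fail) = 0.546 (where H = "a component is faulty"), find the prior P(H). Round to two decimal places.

P(H) = 0.46

In odds form, posterior odds = prior odds × likelihood ratio, so prior odds = posterior odds ÷ LR.
Posterior odds = 0.546/(1−0.546) = 1.2026. LR = 0.58/0.41 = 1.4146.
Prior odds = 1.2026/1.4146 = 0.8501, so P(H) = 0.8501/(1+0.8501) ≈ 0.46.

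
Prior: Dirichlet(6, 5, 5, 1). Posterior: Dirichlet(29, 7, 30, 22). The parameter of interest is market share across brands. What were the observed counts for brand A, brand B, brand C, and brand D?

counts (23, 2, 25, 21)

For a Dirichlet(α) prior with multinomial counts c, the posterior is Dirichlet(α + c) componentwise.
Counts are posterior − prior componentwise: 29−6=23, 7−5=2, 30−5=25, 22−1=21.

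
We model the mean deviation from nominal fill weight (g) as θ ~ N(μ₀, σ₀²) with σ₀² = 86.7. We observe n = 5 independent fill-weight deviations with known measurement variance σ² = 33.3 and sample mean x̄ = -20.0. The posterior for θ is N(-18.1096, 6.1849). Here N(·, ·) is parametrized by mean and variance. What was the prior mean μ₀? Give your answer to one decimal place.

The posterior mean is a precision-weighted average: μ_n = (τ₀μ₀ + τ_data·x̄)/(τ₀+τ_data), with τ₀=1/σ₀² and τ_data=n/σ².
Here τ₀ = 1/86.7 = 0.011534 and τ_data = 5/33.3 = 0.150150, so τ_n = 0.161684.
Rearranging for μ₀: μ₀ = (μ_n·τ_n − τ_data·x̄)/τ₀ = (-18.1096·0.161684 − 0.150150·-20.0) / 0.011534 = 0.074967/0.011534 ≈ 6.5.

μ₀ = 6.5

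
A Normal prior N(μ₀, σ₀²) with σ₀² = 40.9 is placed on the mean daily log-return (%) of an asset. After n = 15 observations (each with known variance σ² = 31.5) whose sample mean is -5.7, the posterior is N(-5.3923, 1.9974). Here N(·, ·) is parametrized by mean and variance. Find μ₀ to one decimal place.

The posterior mean is a precision-weighted average: μ_n = (τ₀μ₀ + τ_data·x̄)/(τ₀+τ_data), with τ₀=1/σ₀² and τ_data=n/σ².
Here τ₀ = 1/40.9 = 0.024450 and τ_data = 15/31.5 = 0.476190, so τ_n = 0.500640.
Rearranging for μ₀: μ₀ = (μ_n·τ_n − τ_data·x̄)/τ₀ = (-5.3923·0.500640 − 0.476190·-5.7) / 0.024450 = 0.014682/0.024450 ≈ 0.6.

μ₀ = 0.6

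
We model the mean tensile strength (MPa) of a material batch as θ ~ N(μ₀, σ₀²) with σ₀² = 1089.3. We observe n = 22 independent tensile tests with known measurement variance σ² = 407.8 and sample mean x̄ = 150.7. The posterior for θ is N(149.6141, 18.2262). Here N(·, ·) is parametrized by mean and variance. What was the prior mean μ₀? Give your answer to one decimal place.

With known observation variance, the Normal–Normal posterior has precision τ_n = τ₀ + n/σ² and mean μ_n = (τ₀μ₀ + (n/σ²)x̄)/τ_n.
Here τ₀ = 1/1089.3 = 0.000918 and τ_data = 22/407.8 = 0.053948, so τ_n = 0.054866.
Rearranging for μ₀: μ₀ = (μ_n·τ_n − τ_data·x̄)/τ₀ = (149.6141·0.054866 − 0.053948·150.7) / 0.000918 = 0.078764/0.000918 ≈ 85.8.

μ₀ = 85.8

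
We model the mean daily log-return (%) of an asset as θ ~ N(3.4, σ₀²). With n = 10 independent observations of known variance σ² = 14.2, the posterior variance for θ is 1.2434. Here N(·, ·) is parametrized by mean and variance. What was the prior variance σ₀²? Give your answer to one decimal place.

For the Normal–Normal model with known σ², precisions add: τ_n = τ₀ + n/σ².
So 1/σ₀² = 1/1.2434 − 10/14.2 = 0.804246 − 0.704225 = 0.100021.
Hence σ₀² = 1/0.100021 ≈ 10.0.

σ₀² = 10.0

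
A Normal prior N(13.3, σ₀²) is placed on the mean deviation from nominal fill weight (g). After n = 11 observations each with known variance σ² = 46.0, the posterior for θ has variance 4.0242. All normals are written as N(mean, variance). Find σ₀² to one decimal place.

Posterior precision equals prior precision plus data precision: 1/σ_n² = 1/σ₀² + n/σ².
So 1/σ₀² = 1/4.0242 − 11/46.0 = 0.248497 − 0.239130 = 0.009367.
Hence σ₀² = 1/0.009367 ≈ 106.8.

σ₀² = 106.8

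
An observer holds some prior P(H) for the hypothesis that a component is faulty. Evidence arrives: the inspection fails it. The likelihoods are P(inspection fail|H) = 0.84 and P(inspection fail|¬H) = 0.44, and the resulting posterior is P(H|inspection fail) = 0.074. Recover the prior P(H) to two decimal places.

P(H) = 0.04

Bayes' rule in odds form gives O(H|E) = O(H)·[P(E|H)/P(E|¬H)], hence O(H) = O(H|E)/LR.
Posterior odds = 0.074/(1−0.074) = 0.0799. LR = 0.84/0.44 = 1.9091.
Prior odds = 0.0799/1.9091 = 0.0419, so P(H) = 0.0419/(1+0.0419) ≈ 0.04.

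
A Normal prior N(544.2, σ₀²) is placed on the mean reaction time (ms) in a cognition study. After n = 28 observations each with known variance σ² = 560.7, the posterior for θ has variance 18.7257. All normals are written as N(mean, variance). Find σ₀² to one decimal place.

σ₀² = 288.6

For the Normal–Normal model with known σ², precisions add: τ_n = τ₀ + n/σ².
So 1/σ₀² = 1/18.7257 − 28/560.7 = 0.053403 − 0.049938 = 0.003465.
Hence σ₀² = 1/0.003465 ≈ 288.6.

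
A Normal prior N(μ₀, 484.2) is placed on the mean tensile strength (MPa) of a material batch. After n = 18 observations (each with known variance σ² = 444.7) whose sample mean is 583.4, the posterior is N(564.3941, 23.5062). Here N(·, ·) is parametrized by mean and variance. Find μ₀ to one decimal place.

μ₀ = 191.9

The posterior mean is a precision-weighted average: μ_n = (τ₀μ₀ + τ_data·x̄)/(τ₀+τ_data), with τ₀=1/σ₀² and τ_data=n/σ².
Here τ₀ = 1/484.2 = 0.002065 and τ_data = 18/444.7 = 0.040477, so τ_n = 0.042542.
Rearranging for μ₀: μ₀ = (μ_n·τ_n − τ_data·x̄)/τ₀ = (564.3941·0.042542 − 0.040477·583.4) / 0.002065 = 0.396172/0.002065 ≈ 191.9.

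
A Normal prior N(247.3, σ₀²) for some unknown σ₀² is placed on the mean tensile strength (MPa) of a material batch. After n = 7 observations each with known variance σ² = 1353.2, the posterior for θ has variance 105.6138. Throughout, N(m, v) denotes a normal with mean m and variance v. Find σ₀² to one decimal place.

For the Normal–Normal model with known σ², precisions add: τ_n = τ₀ + n/σ².
So 1/σ₀² = 1/105.6138 − 7/1353.2 = 0.009468 − 0.005173 = 0.004295.
Hence σ₀² = 1/0.004295 ≈ 232.8.

σ₀² = 232.8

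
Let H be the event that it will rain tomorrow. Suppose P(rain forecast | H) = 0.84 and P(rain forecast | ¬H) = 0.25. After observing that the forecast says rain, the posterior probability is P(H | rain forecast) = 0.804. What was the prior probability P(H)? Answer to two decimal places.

Bayes' rule in odds form gives O(H|E) = O(H)·[P(E|H)/P(E|¬H)], hence O(H) = O(H|E)/LR.
Posterior odds = 0.804/(1−0.804) = 4.1020. LR = 0.84/0.25 = 3.3600.
Prior odds = 4.1020/3.3600 = 1.2208, so P(H) = 1.2208/(1+1.2208) ≈ 0.55.

P(H) = 0.55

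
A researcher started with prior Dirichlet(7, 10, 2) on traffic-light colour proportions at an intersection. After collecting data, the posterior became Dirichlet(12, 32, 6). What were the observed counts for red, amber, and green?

counts (5, 22, 4)

For a Dirichlet(α) prior with multinomial counts c, the posterior is Dirichlet(α + c) componentwise.
Counts are posterior − prior componentwise: 12−7=5, 32−10=22, 6−2=4.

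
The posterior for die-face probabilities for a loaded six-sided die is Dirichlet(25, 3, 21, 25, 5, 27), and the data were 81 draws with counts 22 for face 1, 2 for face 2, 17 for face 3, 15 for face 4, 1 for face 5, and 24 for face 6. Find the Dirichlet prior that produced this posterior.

Dirichlet(3, 1, 4, 10, 4, 3)

For a Dirichlet(α) prior with multinomial counts c, the posterior is Dirichlet(α + c) componentwise.
Subtract each count from the matching posterior parameter: 25−22=3, 3−2=1, 21−17=4, 25−15=10, 5−1=4, 27−24=3.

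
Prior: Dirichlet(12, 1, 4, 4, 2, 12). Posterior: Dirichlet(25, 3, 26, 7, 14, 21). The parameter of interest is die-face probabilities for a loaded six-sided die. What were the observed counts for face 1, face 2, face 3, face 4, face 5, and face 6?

For a Dirichlet(α) prior with multinomial counts c, the posterior is Dirichlet(α + c) componentwise.
Counts are posterior − prior componentwise: 25−12=13, 3−1=2, 26−4=22, 7−4=3, 14−2=12, 21−12=9.

counts (13, 2, 22, 3, 12, 9)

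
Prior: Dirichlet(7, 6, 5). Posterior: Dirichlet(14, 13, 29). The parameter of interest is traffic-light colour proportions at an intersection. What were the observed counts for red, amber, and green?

For a Dirichlet(α) prior with multinomial counts c, the posterior is Dirichlet(α + c) componentwise.
Counts are posterior − prior componentwise: 14−7=7, 13−6=7, 29−5=24.

counts (7, 7, 24)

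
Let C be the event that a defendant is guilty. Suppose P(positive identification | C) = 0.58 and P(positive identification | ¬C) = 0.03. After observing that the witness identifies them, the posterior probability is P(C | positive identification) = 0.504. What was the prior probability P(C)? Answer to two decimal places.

In odds form, posterior odds = prior odds × likelihood ratio, so prior odds = posterior odds ÷ LR.
Posterior odds = 0.504/(1−0.504) = 1.0161. LR = 0.58/0.03 = 19.3333.
Prior odds = 1.0161/19.3333 = 0.0526, so P(C) = 0.0526/(1+0.0526) ≈ 0.05.

P(C) = 0.05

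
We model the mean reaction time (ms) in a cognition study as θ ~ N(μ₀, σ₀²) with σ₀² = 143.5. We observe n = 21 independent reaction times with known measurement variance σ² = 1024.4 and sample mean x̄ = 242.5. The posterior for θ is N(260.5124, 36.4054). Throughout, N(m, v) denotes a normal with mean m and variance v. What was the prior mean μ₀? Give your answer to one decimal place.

μ₀ = 313.5

With known observation variance, the Normal–Normal posterior has precision τ_n = τ₀ + n/σ² and mean μ_n = (τ₀μ₀ + (n/σ²)x̄)/τ_n.
Here τ₀ = 1/143.5 = 0.006969 and τ_data = 21/1024.4 = 0.020500, so τ_n = 0.027469.
Rearranging for μ₀: μ₀ = (μ_n·τ_n − τ_data·x̄)/τ₀ = (260.5124·0.027469 − 0.020500·242.5) / 0.006969 = 2.184765/0.006969 ≈ 313.5.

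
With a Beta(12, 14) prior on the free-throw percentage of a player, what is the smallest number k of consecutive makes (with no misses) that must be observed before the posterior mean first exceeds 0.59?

k = 9

After k makes and 0 misses the posterior is Beta(12+k, 14), with mean (12+k)/(12+14+k).
Set (12+k)/(26+k) > 0.59 and solve: k > (0.59·26 − 12)/(1 − 0.59) = 8.146.
The smallest integer exceeding 8.146 is 9, and checking k=9: (21)/(35) = 0.6000 > 0.59.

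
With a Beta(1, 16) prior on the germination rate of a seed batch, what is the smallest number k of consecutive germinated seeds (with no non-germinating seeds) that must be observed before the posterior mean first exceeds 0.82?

k = 72

After k germinated seeds and 0 non-germinating seeds the posterior is Beta(1+k, 16), with mean (1+k)/(1+16+k).
Set (1+k)/(17+k) > 0.82 and solve: k > (0.82·17 − 1)/(1 − 0.82) = 71.889.
The smallest integer exceeding 71.889 is 72, and checking k=72: (73)/(89) = 0.8202 > 0.82.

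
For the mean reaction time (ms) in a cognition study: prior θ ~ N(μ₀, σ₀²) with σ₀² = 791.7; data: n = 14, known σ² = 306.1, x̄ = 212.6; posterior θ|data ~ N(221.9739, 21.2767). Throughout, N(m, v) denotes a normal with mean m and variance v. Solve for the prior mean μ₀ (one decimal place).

With known observation variance, the Normal–Normal posterior has precision τ_n = τ₀ + n/σ² and mean μ_n = (τ₀μ₀ + (n/σ²)x̄)/τ_n.
Here τ₀ = 1/791.7 = 0.001263 and τ_data = 14/306.1 = 0.045737, so τ_n = 0.047000.
Rearranging for μ₀: μ₀ = (μ_n·τ_n − τ_data·x̄)/τ₀ = (221.9739·0.047000 − 0.045737·212.6) / 0.001263 = 0.709087/0.001263 ≈ 561.4.

μ₀ = 561.4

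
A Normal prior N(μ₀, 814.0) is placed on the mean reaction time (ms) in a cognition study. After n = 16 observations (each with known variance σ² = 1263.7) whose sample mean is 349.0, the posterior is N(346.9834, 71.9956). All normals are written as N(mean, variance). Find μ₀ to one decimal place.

μ₀ = 326.2

The posterior mean is a precision-weighted average: μ_n = (τ₀μ₀ + τ_data·x̄)/(τ₀+τ_data), with τ₀=1/σ₀² and τ_data=n/σ².
Here τ₀ = 1/814.0 = 0.001229 and τ_data = 16/1263.7 = 0.012661, so τ_n = 0.013890.
Rearranging for μ₀: μ₀ = (μ_n·τ_n − τ_data·x̄)/τ₀ = (346.9834·0.013890 − 0.012661·349.0) / 0.001229 = 0.400910/0.001229 ≈ 326.2.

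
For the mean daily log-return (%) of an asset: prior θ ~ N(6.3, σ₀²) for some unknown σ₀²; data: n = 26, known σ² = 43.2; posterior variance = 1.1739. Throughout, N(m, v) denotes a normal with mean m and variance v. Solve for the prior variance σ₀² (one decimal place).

σ₀² = 4.0

For the Normal–Normal model with known σ², precisions add: τ_n = τ₀ + n/σ².
So 1/σ₀² = 1/1.1739 − 26/43.2 = 0.851861 − 0.601852 = 0.250009.
Hence σ₀² = 1/0.250009 ≈ 4.0.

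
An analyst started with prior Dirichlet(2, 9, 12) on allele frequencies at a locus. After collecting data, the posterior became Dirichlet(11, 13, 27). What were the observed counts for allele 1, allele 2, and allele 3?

For a Dirichlet(α) prior with multinomial counts c, the posterior is Dirichlet(α + c) componentwise.
Counts are posterior − prior componentwise: 11−2=9, 13−9=4, 27−12=15.

counts (9, 4, 15)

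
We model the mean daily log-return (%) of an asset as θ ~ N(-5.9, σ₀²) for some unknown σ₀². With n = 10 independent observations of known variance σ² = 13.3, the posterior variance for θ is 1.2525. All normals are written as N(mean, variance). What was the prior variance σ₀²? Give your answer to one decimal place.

Posterior precision equals prior precision plus data precision: 1/σ_n² = 1/σ₀² + n/σ².
So 1/σ₀² = 1/1.2525 − 10/13.3 = 0.798403 − 0.751880 = 0.046523.
Hence σ₀² = 1/0.046523 ≈ 21.5.

σ₀² = 21.5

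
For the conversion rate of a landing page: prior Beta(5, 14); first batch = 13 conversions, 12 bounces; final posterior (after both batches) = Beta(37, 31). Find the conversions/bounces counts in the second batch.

19 conversions and 5 bounces

Because Beta–binomial updating is additive in the counts, the combined data contributed (α_post−α_prior, β_post−β_prior) successes and failures.
Total across both batches: 37−5=32 conversions, 31−14=17 bounces.
Subtract the first batch: 32−13=19 conversions and 17−12=5 bounces.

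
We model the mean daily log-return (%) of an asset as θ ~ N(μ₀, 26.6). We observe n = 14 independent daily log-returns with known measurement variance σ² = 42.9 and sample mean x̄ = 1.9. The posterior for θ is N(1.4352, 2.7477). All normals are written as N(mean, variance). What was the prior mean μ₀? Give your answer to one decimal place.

μ₀ = -2.6

With known observation variance, the Normal–Normal posterior has precision τ_n = τ₀ + n/σ² and mean μ_n = (τ₀μ₀ + (n/σ²)x̄)/τ_n.
Here τ₀ = 1/26.6 = 0.037594 and τ_data = 14/42.9 = 0.326340, so τ_n = 0.363934.
Rearranging for μ₀: μ₀ = (μ_n·τ_n − τ_data·x̄)/τ₀ = (1.4352·0.363934 − 0.326340·1.9) / 0.037594 = -0.097728/0.037594 ≈ -2.6.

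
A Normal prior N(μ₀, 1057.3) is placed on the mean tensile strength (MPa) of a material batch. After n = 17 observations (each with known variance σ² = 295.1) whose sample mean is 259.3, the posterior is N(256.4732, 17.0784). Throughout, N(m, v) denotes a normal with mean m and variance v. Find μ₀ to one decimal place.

With known observation variance, the Normal–Normal posterior has precision τ_n = τ₀ + n/σ² and mean μ_n = (τ₀μ₀ + (n/σ²)x̄)/τ_n.
Here τ₀ = 1/1057.3 = 0.000946 and τ_data = 17/295.1 = 0.057608, so τ_n = 0.058554.
Rearranging for μ₀: μ₀ = (μ_n·τ_n − τ_data·x̄)/τ₀ = (256.4732·0.058554 − 0.057608·259.3) / 0.000946 = 0.079777/0.000946 ≈ 84.3.

μ₀ = 84.3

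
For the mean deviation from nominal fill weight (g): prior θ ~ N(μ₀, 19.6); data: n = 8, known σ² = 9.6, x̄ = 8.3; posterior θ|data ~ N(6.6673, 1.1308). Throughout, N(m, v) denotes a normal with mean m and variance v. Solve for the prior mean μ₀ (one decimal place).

With known observation variance, the Normal–Normal posterior has precision τ_n = τ₀ + n/σ² and mean μ_n = (τ₀μ₀ + (n/σ²)x̄)/τ_n.
Here τ₀ = 1/19.6 = 0.051020 and τ_data = 8/9.6 = 0.833333, so τ_n = 0.884353.
Rearranging for μ₀: μ₀ = (μ_n·τ_n − τ_data·x̄)/τ₀ = (6.6673·0.884353 − 0.833333·8.3) / 0.051020 = -1.020417/0.051020 ≈ -20.0.

μ₀ = -20.0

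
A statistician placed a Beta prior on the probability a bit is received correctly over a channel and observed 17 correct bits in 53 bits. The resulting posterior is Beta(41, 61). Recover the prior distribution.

Beta is conjugate to the binomial likelihood: posterior = Beta(a+s, b+f).
Subtract the data counts: 41−17=24, 61−36=25.

Beta(24, 25)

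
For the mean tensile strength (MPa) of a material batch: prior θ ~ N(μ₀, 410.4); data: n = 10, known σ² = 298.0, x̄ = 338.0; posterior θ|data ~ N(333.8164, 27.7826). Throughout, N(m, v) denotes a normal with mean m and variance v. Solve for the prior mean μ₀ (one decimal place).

μ₀ = 276.2

With known observation variance, the Normal–Normal posterior has precision τ_n = τ₀ + n/σ² and mean μ_n = (τ₀μ₀ + (n/σ²)x̄)/τ_n.
Here τ₀ = 1/410.4 = 0.002437 and τ_data = 10/298.0 = 0.033557, so τ_n = 0.035994.
Rearranging for μ₀: μ₀ = (μ_n·τ_n − τ_data·x̄)/τ₀ = (333.8164·0.035994 − 0.033557·338.0) / 0.002437 = 0.673122/0.002437 ≈ 276.2.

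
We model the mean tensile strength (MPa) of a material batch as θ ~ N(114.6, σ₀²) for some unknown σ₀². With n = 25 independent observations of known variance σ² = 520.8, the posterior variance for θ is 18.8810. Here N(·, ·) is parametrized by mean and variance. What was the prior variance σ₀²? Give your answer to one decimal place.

Posterior precision equals prior precision plus data precision: 1/σ_n² = 1/σ₀² + n/σ².
So 1/σ₀² = 1/18.8810 − 25/520.8 = 0.052963 − 0.048003 = 0.004960.
Hence σ₀² = 1/0.004960 ≈ 201.6.

σ₀² = 201.6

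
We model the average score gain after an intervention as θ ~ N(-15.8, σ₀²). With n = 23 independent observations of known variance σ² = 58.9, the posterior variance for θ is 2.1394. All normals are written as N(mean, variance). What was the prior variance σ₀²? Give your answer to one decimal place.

Posterior precision equals prior precision plus data precision: 1/σ_n² = 1/σ₀² + n/σ².
So 1/σ₀² = 1/2.1394 − 23/58.9 = 0.467421 − 0.390492 = 0.076929.
Hence σ₀² = 1/0.076929 ≈ 13.0.

σ₀² = 13.0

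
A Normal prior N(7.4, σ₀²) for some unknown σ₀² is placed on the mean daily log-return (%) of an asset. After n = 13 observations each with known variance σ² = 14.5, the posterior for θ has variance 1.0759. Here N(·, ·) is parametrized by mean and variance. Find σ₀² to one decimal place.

Posterior precision equals prior precision plus data precision: 1/σ_n² = 1/σ₀² + n/σ².
So 1/σ₀² = 1/1.0759 − 13/14.5 = 0.929454 − 0.896552 = 0.032902.
Hence σ₀² = 1/0.032902 ≈ 30.4.

σ₀² = 30.4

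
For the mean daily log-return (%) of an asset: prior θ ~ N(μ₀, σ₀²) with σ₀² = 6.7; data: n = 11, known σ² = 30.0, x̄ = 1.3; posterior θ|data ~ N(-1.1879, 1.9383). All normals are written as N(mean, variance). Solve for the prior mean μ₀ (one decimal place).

The posterior mean is a precision-weighted average: μ_n = (τ₀μ₀ + τ_data·x̄)/(τ₀+τ_data), with τ₀=1/σ₀² and τ_data=n/σ².
Here τ₀ = 1/6.7 = 0.149254 and τ_data = 11/30.0 = 0.366667, so τ_n = 0.515921.
Rearranging for μ₀: μ₀ = (μ_n·τ_n − τ_data·x̄)/τ₀ = (-1.1879·0.515921 − 0.366667·1.3) / 0.149254 = -1.089530/0.149254 ≈ -7.3.

μ₀ = -7.3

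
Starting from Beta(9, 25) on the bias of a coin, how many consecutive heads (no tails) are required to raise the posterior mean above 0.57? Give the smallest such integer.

After k heads and 0 tails the posterior is Beta(9+k, 25), with mean (9+k)/(9+25+k).
Set (9+k)/(34+k) > 0.57 and solve: k > (0.57·34 − 9)/(1 − 0.57) = 24.140.
The smallest integer exceeding 24.140 is 25.

k = 25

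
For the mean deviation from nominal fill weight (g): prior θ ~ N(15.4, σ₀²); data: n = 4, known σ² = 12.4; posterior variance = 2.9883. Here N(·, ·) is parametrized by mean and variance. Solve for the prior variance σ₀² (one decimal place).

Posterior precision equals prior precision plus data precision: 1/σ_n² = 1/σ₀² + n/σ².
So 1/σ₀² = 1/2.9883 − 4/12.4 = 0.334638 − 0.322581 = 0.012057.
Hence σ₀² = 1/0.012057 ≈ 82.9.

σ₀² = 82.9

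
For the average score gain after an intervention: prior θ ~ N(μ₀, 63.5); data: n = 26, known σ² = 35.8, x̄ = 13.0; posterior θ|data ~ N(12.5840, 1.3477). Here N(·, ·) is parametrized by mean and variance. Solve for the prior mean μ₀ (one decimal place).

μ₀ = -6.6

The posterior mean is a precision-weighted average: μ_n = (τ₀μ₀ + τ_data·x̄)/(τ₀+τ_data), with τ₀=1/σ₀² and τ_data=n/σ².
Here τ₀ = 1/63.5 = 0.015748 and τ_data = 26/35.8 = 0.726257, so τ_n = 0.742005.
Rearranging for μ₀: μ₀ = (μ_n·τ_n − τ_data·x̄)/τ₀ = (12.5840·0.742005 − 0.726257·13.0) / 0.015748 = -0.103950/0.015748 ≈ -6.6.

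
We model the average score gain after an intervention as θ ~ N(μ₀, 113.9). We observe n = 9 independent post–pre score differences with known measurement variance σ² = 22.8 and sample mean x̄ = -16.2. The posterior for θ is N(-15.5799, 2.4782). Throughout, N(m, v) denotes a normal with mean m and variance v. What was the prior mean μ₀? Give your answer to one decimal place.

With known observation variance, the Normal–Normal posterior has precision τ_n = τ₀ + n/σ² and mean μ_n = (τ₀μ₀ + (n/σ²)x̄)/τ_n.
Here τ₀ = 1/113.9 = 0.008780 and τ_data = 9/22.8 = 0.394737, so τ_n = 0.403517.
Rearranging for μ₀: μ₀ = (μ_n·τ_n − τ_data·x̄)/τ₀ = (-15.5799·0.403517 − 0.394737·-16.2) / 0.008780 = 0.107985/0.008780 ≈ 12.3.

μ₀ = 12.3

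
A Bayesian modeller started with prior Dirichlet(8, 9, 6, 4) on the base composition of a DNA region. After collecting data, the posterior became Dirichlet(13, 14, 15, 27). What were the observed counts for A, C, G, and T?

For a Dirichlet(α) prior with multinomial counts c, the posterior is Dirichlet(α + c) componentwise.
Counts are posterior − prior componentwise: 13−8=5, 14−9=5, 15−6=9, 27−4=23.

counts (5, 5, 9, 23)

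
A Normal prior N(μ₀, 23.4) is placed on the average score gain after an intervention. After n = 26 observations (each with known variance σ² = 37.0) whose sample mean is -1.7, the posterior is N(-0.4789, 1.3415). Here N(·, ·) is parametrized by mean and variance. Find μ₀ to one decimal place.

With known observation variance, the Normal–Normal posterior has precision τ_n = τ₀ + n/σ² and mean μ_n = (τ₀μ₀ + (n/σ²)x̄)/τ_n.
Here τ₀ = 1/23.4 = 0.042735 and τ_data = 26/37.0 = 0.702703, so τ_n = 0.745438.
Rearranging for μ₀: μ₀ = (μ_n·τ_n − τ_data·x̄)/τ₀ = (-0.4789·0.745438 − 0.702703·-1.7) / 0.042735 = 0.837605/0.042735 ≈ 19.6.

μ₀ = 19.6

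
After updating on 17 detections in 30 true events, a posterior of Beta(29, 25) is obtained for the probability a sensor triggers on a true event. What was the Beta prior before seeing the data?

Beta(12, 12)

Under Beta–binomial conjugacy the posterior parameters are (a+s, b+f).
So a = 29 − 17 = 12 and b = 25 − 13 = 12.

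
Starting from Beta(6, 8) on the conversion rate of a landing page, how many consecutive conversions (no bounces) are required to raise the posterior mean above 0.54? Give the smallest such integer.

k = 4

After k conversions and 0 bounces the posterior is Beta(6+k, 8), with mean (6+k)/(6+8+k).
Set (6+k)/(14+k) > 0.54 and solve: k > (0.54·14 − 6)/(1 − 0.54) = 3.391.
The smallest integer exceeding 3.391 is 4, and checking k=4: (10)/(18) = 0.5556 > 0.54.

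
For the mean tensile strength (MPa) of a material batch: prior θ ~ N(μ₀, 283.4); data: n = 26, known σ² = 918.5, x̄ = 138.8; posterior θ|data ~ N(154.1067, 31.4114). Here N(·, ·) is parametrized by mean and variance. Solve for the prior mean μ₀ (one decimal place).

The posterior mean is a precision-weighted average: μ_n = (τ₀μ₀ + τ_data·x̄)/(τ₀+τ_data), with τ₀=1/σ₀² and τ_data=n/σ².
Here τ₀ = 1/283.4 = 0.003529 and τ_data = 26/918.5 = 0.028307, so τ_n = 0.031836.
Rearranging for μ₀: μ₀ = (μ_n·τ_n − τ_data·x̄)/τ₀ = (154.1067·0.031836 − 0.028307·138.8) / 0.003529 = 0.977129/0.003529 ≈ 276.9.

μ₀ = 276.9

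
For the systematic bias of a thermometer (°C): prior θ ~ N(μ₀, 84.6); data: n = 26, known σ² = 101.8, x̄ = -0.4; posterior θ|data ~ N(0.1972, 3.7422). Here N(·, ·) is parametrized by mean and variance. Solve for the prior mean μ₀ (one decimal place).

With known observation variance, the Normal–Normal posterior has precision τ_n = τ₀ + n/σ² and mean μ_n = (τ₀μ₀ + (n/σ²)x̄)/τ_n.
Here τ₀ = 1/84.6 = 0.011820 and τ_data = 26/101.8 = 0.255403, so τ_n = 0.267223.
Rearranging for μ₀: μ₀ = (μ_n·τ_n − τ_data·x̄)/τ₀ = (0.1972·0.267223 − 0.255403·-0.4) / 0.011820 = 0.154858/0.011820 ≈ 13.1.

μ₀ = 13.1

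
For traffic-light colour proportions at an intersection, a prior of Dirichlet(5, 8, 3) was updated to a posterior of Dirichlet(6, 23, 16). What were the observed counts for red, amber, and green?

For a Dirichlet(α) prior with multinomial counts c, the posterior is Dirichlet(α + c) componentwise.
Counts are posterior − prior componentwise: 6−5=1, 23−8=15, 16−3=13.

counts (1, 15, 13)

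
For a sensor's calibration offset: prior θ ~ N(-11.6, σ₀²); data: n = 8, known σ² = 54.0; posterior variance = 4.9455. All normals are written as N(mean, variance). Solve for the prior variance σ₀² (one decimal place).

σ₀² = 18.5

For the Normal–Normal model with known σ², precisions add: τ_n = τ₀ + n/σ².
So 1/σ₀² = 1/4.9455 − 8/54.0 = 0.202204 − 0.148148 = 0.054056.
Hence σ₀² = 1/0.054056 ≈ 18.5.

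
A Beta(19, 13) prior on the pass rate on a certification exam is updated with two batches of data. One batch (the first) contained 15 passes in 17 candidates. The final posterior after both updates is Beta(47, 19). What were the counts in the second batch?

Sequential conjugate updates are equivalent to a single update on the pooled data, so total successes = posterior α − prior α and total failures = posterior β − prior β.
Total across both batches: 47−19=28 passes, 19−13=6 failures.
Subtract the first batch: 28−15=13 passes and 6−2=4 failures.

13 passes and 4 failures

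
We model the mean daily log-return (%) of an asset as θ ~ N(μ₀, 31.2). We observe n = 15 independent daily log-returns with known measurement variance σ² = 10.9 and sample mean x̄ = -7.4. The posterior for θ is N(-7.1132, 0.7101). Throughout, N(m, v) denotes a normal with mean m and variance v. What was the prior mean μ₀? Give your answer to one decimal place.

μ₀ = 5.2

The posterior mean is a precision-weighted average: μ_n = (τ₀μ₀ + τ_data·x̄)/(τ₀+τ_data), with τ₀=1/σ₀² and τ_data=n/σ².
Here τ₀ = 1/31.2 = 0.032051 and τ_data = 15/10.9 = 1.376147, so τ_n = 1.408198.
Rearranging for μ₀: μ₀ = (μ_n·τ_n − τ_data·x̄)/τ₀ = (-7.1132·1.408198 − 1.376147·-7.4) / 0.032051 = 0.166694/0.032051 ≈ 5.2.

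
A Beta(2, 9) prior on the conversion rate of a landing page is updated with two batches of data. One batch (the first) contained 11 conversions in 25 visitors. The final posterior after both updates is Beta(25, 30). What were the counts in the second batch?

12 conversions and 7 bounces

Sequential conjugate updates are equivalent to a single update on the pooled data, so total successes = posterior α − prior α and total failures = posterior β − prior β.
Total across both batches: 25−2=23 conversions, 30−9=21 bounces.
Subtract the first batch: 23−11=12 conversions and 21−14=7 bounces.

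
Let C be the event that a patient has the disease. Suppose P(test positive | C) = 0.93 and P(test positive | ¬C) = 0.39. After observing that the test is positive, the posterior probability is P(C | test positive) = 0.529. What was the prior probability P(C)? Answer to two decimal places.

In odds form, posterior odds = prior odds × likelihood ratio, so prior odds = posterior odds ÷ LR.
Posterior odds = 0.529/(1−0.529) = 1.1231. LR = 0.93/0.39 = 2.3846.
Prior odds = 1.1231/2.3846 = 0.4710, so P(C) = 0.4710/(1+0.4710) ≈ 0.32.

P(C) = 0.32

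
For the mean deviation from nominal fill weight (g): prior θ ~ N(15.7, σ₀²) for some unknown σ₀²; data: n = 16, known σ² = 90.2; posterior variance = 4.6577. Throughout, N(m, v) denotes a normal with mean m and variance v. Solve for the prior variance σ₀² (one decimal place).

For the Normal–Normal model with known σ², precisions add: τ_n = τ₀ + n/σ².
So 1/σ₀² = 1/4.6577 − 16/90.2 = 0.214698 − 0.177384 = 0.037314.
Hence σ₀² = 1/0.037314 ≈ 26.8.

σ₀² = 26.8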